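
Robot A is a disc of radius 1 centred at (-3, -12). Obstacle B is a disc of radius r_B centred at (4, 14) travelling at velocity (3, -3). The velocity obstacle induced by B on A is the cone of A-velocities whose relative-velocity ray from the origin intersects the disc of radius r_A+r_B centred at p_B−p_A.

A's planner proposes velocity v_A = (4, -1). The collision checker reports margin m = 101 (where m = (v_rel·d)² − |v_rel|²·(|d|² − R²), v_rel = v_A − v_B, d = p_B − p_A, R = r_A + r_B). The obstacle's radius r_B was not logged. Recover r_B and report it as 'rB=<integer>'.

m = 101
d = (7, 26);  v_rel = (1, 2),  |v_rel|² = 5
v_rel×d = (1)·(26) − (2)·(7) = 12
since m = R²·5 − 12²:  R² = (144 + 101) / 5 = 49
R = √49 = 7  ⇒  r_B = 7 − 1 = 6

rB=6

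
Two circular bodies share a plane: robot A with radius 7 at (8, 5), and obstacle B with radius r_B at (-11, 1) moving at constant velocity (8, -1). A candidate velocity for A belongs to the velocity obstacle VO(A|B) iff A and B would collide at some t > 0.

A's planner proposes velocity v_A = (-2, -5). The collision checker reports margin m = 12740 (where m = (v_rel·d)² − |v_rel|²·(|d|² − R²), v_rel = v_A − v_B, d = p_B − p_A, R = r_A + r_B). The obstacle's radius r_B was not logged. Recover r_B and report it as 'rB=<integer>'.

m = 12740
d = (-19, -4);  v_rel = (-10, -4),  |v_rel|² = 116
v_rel×d = (-10)·(-4) − (-4)·(-19) = -36
since m = R²·116 − (-36)²:  R² = (1296 + 12740) / 116 = 121
R = √121 = 11  ⇒  r_B = 11 − 7 = 4

rB=4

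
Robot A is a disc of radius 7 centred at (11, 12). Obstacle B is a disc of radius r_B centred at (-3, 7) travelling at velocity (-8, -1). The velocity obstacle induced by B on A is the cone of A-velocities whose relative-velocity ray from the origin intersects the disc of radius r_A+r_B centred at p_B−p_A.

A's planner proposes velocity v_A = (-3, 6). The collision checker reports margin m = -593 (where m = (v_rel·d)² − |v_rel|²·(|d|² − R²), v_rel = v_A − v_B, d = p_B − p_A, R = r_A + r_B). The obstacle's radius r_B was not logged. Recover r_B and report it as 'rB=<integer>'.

m = -593
d = (-14, -5);  v_rel = (5, 7),  |v_rel|² = 74
v_rel×d = (5)·(-5) − (7)·(-14) = 73
since m = R²·74 − 73²:  R² = (5329 + -593) / 74 = 64
R = √64 = 8  ⇒  r_B = 8 − 7 = 1

rB=1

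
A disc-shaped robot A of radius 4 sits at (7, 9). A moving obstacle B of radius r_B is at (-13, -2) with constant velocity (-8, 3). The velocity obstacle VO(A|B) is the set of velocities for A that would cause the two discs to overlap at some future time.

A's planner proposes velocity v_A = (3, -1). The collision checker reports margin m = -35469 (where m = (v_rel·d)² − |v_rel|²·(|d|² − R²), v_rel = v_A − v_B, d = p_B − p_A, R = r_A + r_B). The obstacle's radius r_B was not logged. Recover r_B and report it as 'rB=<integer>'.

m = -35469
d = (-20, -11);  v_rel = (11, -4),  |v_rel|² = 137
v_rel×d = (11)·(-11) − (-4)·(-20) = -201
since m = R²·137 − (-201)²:  R² = (40401 + -35469) / 137 = 36
R = √36 = 6  ⇒  r_B = 6 − 4 = 2

rB=2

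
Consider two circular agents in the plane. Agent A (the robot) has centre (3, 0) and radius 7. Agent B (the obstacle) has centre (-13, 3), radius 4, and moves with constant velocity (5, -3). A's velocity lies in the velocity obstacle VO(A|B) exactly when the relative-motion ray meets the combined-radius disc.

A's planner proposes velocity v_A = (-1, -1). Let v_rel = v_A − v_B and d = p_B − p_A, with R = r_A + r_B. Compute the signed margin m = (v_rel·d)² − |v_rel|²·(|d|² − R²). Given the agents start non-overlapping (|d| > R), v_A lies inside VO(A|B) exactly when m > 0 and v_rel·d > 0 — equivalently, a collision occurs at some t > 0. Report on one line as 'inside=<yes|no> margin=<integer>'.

d = (-16, 3),  |d|² = 265;  R = 7+4 = 11,  c = 265−11² = 144
v_rel = (-6, 2),  |v_rel|² = 40;  v_rel·d = (-6)·(-16) + (2)·(3) = 102
40·t² − 204·t + 144 = 0  ⇒  m = 102² − 40·144 = 4644
m = 4644 > 0,  v_rel·d = 102 > 0  ⇒  inside

inside=yes margin=4644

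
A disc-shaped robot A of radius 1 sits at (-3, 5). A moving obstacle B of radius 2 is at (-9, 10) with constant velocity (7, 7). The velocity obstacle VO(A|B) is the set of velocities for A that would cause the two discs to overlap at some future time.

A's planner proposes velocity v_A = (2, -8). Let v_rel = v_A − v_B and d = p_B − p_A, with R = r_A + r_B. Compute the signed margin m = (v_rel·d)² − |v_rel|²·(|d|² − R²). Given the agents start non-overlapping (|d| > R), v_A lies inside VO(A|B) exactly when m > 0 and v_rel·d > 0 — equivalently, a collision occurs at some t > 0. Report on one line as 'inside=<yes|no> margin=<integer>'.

d = (-6, 5),  |d|² = 61;  R = 1+2 = 3,  c = 61−3² = 52
v_rel = (-5, -15),  |v_rel|² = 250;  v_rel·d = (-5)·(-6) + (-15)·(5) = -45
250·t² + 90·t + 52 = 0  ⇒  m = (-45)² − 250·52 = -10975
m = -10975 < 0,  v_rel·d = -45 < 0  ⇒  outside

inside=no margin=-10975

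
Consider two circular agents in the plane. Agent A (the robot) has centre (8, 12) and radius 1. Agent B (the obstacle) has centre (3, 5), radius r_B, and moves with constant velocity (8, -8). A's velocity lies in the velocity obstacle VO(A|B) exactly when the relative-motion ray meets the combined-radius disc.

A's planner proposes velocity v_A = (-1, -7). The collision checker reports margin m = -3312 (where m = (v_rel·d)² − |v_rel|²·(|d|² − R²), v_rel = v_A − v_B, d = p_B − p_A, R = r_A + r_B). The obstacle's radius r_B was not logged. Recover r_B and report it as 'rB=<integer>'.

m = -3312
d = (-5, -7);  v_rel = (-9, 1),  |v_rel|² = 82
v_rel×d = (-9)·(-7) − (1)·(-5) = 68
since m = R²·82 − 68²:  R² = (4624 + -3312) / 82 = 16
R = √16 = 4  ⇒  r_B = 4 − 1 = 3

rB=3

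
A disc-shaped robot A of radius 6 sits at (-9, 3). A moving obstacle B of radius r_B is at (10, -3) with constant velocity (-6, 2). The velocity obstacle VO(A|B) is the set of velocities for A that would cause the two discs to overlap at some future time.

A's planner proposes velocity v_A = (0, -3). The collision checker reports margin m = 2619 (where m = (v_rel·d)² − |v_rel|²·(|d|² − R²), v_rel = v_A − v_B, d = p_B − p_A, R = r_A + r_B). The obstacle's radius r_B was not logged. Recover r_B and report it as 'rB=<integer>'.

m = 2619
d = (19, -6);  v_rel = (6, -5),  |v_rel|² = 61
v_rel×d = (6)·(-6) − (-5)·(19) = 59
since m = R²·61 − 59²:  R² = (3481 + 2619) / 61 = 100
R = √100 = 10  ⇒  r_B = 10 − 6 = 4

rB=4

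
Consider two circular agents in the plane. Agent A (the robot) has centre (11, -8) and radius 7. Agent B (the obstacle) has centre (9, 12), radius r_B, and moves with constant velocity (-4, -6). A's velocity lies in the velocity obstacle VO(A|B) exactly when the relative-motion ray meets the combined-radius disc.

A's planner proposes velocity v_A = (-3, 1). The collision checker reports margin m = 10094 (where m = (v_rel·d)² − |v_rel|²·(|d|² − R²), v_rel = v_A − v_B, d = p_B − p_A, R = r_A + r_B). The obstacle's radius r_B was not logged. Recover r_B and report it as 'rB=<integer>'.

m = 10094
d = (-2, 20);  v_rel = (1, 7),  |v_rel|² = 50
v_rel×d = (1)·(20) − (7)·(-2) = 34
since m = R²·50 − 34²:  R² = (1156 + 10094) / 50 = 225
R = √225 = 15  ⇒  r_B = 15 − 7 = 8

rB=8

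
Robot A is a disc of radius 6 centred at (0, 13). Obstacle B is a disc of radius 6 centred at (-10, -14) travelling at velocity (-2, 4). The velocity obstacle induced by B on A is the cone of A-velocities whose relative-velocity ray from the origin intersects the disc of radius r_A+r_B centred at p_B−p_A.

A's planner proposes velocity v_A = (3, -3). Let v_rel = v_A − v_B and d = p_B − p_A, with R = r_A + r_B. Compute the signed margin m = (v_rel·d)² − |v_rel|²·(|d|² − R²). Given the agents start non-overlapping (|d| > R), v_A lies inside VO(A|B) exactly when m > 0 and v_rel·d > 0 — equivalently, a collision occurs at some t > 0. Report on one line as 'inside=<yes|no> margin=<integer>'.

d = (-10, -27),  |d|² = 829;  R = 6+6 = 12,  c = 829−12² = 685
v_rel = (5, -7),  |v_rel|² = 74;  v_rel·d = (5)·(-10) + (-7)·(-27) = 139
74·t² − 278·t + 685 = 0  ⇒  m = 139² − 74·685 = -31369
m = -31369 < 0,  v_rel·d = 139 > 0  ⇒  outside

inside=no margin=-31369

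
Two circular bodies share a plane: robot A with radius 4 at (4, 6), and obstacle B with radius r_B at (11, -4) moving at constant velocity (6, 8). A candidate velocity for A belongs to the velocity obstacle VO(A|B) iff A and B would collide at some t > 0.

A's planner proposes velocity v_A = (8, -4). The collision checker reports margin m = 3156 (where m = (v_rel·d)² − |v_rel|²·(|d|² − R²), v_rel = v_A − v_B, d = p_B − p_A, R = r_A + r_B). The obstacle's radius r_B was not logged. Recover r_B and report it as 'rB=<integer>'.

m = 3156
d = (7, -10);  v_rel = (2, -12),  |v_rel|² = 148
v_rel×d = (2)·(-10) − (-12)·(7) = 64
since m = R²·148 − 64²:  R² = (4096 + 3156) / 148 = 49
R = √49 = 7  ⇒  r_B = 7 − 4 = 3

rB=3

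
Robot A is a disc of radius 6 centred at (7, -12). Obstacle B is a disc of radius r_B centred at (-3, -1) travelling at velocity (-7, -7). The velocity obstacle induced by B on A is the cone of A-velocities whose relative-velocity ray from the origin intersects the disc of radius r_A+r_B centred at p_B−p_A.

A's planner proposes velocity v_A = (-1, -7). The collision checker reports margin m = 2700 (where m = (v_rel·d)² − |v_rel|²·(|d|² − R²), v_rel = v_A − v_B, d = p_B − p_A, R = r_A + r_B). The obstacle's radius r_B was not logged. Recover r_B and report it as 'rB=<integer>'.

m = 2700
d = (-10, 11);  v_rel = (6, 0),  |v_rel|² = 36
v_rel×d = (6)·(11) − (0)·(-10) = 66
since m = R²·36 − 66²:  R² = (4356 + 2700) / 36 = 196
R = √196 = 14  ⇒  r_B = 14 − 6 = 8

rB=8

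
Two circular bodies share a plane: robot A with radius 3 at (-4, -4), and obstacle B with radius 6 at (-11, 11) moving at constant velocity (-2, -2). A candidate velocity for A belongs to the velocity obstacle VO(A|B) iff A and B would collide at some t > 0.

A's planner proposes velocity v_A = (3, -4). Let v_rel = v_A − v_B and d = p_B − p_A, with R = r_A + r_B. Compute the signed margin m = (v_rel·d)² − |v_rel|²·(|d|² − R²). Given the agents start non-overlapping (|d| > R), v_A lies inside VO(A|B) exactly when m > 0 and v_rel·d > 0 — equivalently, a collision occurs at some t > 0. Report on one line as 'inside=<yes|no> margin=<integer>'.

d = (-7, 15),  |d|² = 274;  R = 3+6 = 9,  c = 274−9² = 193
v_rel = (5, -2),  |v_rel|² = 29;  v_rel·d = (5)·(-7) + (-2)·(15) = -65
29·t² + 130·t + 193 = 0  ⇒  m = (-65)² − 29·193 = -1372
m = -1372 < 0,  v_rel·d = -65 < 0  ⇒  outside

inside=no margin=-1372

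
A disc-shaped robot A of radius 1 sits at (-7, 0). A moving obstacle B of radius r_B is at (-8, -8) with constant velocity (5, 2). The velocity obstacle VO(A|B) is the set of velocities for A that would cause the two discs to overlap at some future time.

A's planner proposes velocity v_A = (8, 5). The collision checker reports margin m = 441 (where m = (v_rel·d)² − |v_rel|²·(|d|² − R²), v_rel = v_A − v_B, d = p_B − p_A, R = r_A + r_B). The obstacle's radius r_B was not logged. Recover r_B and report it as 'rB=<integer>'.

m = 441
d = (-1, -8);  v_rel = (3, 3),  |v_rel|² = 18
v_rel×d = (3)·(-8) − (3)·(-1) = -21
since m = R²·18 − (-21)²:  R² = (441 + 441) / 18 = 49
R = √49 = 7  ⇒  r_B = 7 − 1 = 6

rB=6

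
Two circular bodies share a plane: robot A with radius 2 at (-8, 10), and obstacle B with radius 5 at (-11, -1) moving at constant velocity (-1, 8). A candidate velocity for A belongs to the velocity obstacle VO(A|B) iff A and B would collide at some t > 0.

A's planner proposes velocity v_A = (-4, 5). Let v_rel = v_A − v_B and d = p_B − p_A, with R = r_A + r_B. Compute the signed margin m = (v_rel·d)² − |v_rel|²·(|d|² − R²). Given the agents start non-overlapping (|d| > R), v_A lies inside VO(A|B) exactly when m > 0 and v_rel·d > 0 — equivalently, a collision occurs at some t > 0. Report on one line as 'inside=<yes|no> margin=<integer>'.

d = (-3, -11),  |d|² = 130;  R = 2+5 = 7,  c = 130−7² = 81
v_rel = (-3, -3),  |v_rel|² = 18;  v_rel·d = (-3)·(-3) + (-3)·(-11) = 42
18·t² − 84·t + 81 = 0  ⇒  m = 42² − 18·81 = 306
m = 306 > 0,  v_rel·d = 42 > 0  ⇒  inside

inside=yes margin=306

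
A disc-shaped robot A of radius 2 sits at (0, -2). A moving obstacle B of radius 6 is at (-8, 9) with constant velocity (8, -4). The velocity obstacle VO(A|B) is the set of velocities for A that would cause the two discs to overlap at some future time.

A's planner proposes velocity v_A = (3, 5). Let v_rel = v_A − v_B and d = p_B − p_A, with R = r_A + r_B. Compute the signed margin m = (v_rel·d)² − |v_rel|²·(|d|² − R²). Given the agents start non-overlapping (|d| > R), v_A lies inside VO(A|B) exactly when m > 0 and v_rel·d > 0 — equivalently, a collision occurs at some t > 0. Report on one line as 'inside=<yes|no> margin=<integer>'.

d = (-8, 11),  |d|² = 185;  R = 2+6 = 8,  c = 185−8² = 121
v_rel = (-5, 9),  |v_rel|² = 106;  v_rel·d = (-5)·(-8) + (9)·(11) = 139
106·t² − 278·t + 121 = 0  ⇒  m = 139² − 106·121 = 6495
m = 6495 > 0,  v_rel·d = 139 > 0  ⇒  inside

inside=yes margin=6495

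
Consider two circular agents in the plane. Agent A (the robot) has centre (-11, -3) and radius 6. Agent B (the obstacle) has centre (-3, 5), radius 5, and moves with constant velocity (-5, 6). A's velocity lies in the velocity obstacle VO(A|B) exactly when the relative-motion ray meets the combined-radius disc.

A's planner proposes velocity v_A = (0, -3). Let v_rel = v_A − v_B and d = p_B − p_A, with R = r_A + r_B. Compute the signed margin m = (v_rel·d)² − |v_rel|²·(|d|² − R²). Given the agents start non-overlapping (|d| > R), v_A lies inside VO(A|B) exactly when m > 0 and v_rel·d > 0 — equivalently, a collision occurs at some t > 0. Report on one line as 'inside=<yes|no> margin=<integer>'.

d = (8, 8),  |d|² = 128;  R = 6+5 = 11,  c = 128−11² = 7
v_rel = (5, -9),  |v_rel|² = 106;  v_rel·d = (5)·(8) + (-9)·(8) = -32
106·t² + 64·t + 7 = 0  ⇒  m = (-32)² − 106·7 = 282
m = 282 > 0,  v_rel·d = -32 < 0  ⇒  outside

inside=no margin=282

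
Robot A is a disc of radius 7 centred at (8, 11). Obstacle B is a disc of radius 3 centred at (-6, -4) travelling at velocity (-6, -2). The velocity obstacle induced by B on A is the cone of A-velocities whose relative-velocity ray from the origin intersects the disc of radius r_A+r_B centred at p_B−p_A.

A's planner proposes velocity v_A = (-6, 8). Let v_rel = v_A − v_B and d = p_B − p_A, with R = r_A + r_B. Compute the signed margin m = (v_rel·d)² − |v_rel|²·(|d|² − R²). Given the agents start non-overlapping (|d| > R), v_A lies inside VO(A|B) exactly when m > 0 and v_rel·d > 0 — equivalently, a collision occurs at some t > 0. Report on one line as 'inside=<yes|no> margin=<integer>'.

d = (-14, -15),  |d|² = 421;  R = 7+3 = 10,  c = 421−10² = 321
v_rel = (0, 10),  |v_rel|² = 100;  v_rel·d = (0)·(-14) + (10)·(-15) = -150
100·t² + 300·t + 321 = 0  ⇒  m = (-150)² − 100·321 = -9600
m = -9600 < 0,  v_rel·d = -150 < 0  ⇒  outside

inside=no margin=-9600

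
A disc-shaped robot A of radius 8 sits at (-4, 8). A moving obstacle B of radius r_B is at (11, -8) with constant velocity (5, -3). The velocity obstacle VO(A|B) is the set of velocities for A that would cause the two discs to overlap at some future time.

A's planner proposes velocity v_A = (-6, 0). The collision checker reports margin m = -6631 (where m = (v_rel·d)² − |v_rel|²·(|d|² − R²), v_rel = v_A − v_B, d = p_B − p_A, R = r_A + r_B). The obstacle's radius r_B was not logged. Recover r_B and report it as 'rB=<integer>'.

m = -6631
d = (15, -16);  v_rel = (-11, 3),  |v_rel|² = 130
v_rel×d = (-11)·(-16) − (3)·(15) = 131
since m = R²·130 − 131²:  R² = (17161 + -6631) / 130 = 81
R = √81 = 9  ⇒  r_B = 9 − 8 = 1

rB=1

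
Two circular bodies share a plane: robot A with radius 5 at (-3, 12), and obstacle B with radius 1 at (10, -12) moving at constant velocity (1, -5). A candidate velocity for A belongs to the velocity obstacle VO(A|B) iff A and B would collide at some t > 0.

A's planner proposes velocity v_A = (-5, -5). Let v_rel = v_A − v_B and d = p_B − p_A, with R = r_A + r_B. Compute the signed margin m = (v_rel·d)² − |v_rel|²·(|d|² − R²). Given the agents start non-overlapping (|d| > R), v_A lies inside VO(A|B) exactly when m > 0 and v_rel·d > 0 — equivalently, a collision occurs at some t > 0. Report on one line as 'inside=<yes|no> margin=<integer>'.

d = (13, -24),  |d|² = 745;  R = 5+1 = 6,  c = 745−6² = 709
v_rel = (-6, 0),  |v_rel|² = 36;  v_rel·d = (-6)·(13) + (0)·(-24) = -78
36·t² + 156·t + 709 = 0  ⇒  m = (-78)² − 36·709 = -19440
m = -19440 < 0,  v_rel·d = -78 < 0  ⇒  outside

inside=no margin=-19440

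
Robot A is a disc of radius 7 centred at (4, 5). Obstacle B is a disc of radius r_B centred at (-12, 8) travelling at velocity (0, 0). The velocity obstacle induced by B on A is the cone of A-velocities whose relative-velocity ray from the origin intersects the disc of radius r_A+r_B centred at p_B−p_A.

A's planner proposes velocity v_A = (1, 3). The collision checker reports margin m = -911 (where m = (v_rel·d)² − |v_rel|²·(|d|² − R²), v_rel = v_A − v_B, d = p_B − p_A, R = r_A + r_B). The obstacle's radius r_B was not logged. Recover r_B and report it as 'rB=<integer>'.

m = -911
d = (-16, 3);  v_rel = (1, 3),  |v_rel|² = 10
v_rel×d = (1)·(3) − (3)·(-16) = 51
since m = R²·10 − 51²:  R² = (2601 + -911) / 10 = 169
R = √169 = 13  ⇒  r_B = 13 − 7 = 6

rB=6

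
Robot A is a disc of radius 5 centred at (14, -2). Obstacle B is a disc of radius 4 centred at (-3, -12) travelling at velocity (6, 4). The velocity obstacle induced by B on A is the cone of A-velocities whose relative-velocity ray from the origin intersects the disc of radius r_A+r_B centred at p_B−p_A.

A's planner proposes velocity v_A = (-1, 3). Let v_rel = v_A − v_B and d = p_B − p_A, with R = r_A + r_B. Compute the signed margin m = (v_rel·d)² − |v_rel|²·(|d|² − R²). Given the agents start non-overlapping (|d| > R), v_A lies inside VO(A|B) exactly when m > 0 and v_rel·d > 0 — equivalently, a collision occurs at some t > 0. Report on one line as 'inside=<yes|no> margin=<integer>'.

d = (-17, -10),  |d|² = 389;  R = 5+4 = 9,  c = 389−9² = 308
v_rel = (-7, -1),  |v_rel|² = 50;  v_rel·d = (-7)·(-17) + (-1)·(-10) = 129
50·t² − 258·t + 308 = 0  ⇒  m = 129² − 50·308 = 1241
m = 1241 > 0,  v_rel·d = 129 > 0  ⇒  inside

inside=yes margin=1241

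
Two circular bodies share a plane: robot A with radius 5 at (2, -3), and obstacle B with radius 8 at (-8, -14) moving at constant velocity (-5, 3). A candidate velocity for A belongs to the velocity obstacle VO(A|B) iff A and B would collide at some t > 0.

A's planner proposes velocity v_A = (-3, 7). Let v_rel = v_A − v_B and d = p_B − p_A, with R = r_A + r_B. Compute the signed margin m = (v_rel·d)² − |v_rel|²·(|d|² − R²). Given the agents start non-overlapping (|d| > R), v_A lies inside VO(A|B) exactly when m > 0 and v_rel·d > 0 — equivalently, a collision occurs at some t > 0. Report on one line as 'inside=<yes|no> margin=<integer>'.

d = (-10, -11),  |d|² = 221;  R = 5+8 = 13,  c = 221−13² = 52
v_rel = (2, 4),  |v_rel|² = 20;  v_rel·d = (2)·(-10) + (4)·(-11) = -64
20·t² + 128·t + 52 = 0  ⇒  m = (-64)² − 20·52 = 3056
m = 3056 > 0,  v_rel·d = -64 < 0  ⇒  outside

inside=no margin=3056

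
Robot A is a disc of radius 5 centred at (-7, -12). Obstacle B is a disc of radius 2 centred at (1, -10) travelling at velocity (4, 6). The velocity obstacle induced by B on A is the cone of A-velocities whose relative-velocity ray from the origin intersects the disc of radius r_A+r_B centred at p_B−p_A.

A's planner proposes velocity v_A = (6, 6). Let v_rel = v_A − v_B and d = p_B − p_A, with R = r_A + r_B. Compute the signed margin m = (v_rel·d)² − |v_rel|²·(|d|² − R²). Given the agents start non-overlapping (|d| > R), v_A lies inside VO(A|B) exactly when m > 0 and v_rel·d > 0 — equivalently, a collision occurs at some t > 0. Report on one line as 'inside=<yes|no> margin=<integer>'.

d = (8, 2),  |d|² = 68;  R = 5+2 = 7,  c = 68−7² = 19
v_rel = (2, 0),  |v_rel|² = 4;  v_rel·d = (2)·(8) + (0)·(2) = 16
4·t² − 32·t + 19 = 0  ⇒  m = 16² − 4·19 = 180
m = 180 > 0,  v_rel·d = 16 > 0  ⇒  inside

inside=yes margin=180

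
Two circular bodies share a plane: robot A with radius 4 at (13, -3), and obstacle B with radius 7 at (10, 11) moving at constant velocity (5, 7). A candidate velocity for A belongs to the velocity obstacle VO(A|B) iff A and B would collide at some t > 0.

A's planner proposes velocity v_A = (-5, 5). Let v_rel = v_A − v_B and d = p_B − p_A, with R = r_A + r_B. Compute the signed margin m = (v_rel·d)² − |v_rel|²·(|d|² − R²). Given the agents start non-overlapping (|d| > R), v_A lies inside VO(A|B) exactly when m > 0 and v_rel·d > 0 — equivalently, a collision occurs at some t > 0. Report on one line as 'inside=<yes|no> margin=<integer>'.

d = (-3, 14),  |d|² = 205;  R = 4+7 = 11,  c = 205−11² = 84
v_rel = (-10, -2),  |v_rel|² = 104;  v_rel·d = (-10)·(-3) + (-2)·(14) = 2
104·t² − 4·t + 84 = 0  ⇒  m = 2² − 104·84 = -8732
m = -8732 < 0,  v_rel·d = 2 > 0  ⇒  outside

inside=no margin=-8732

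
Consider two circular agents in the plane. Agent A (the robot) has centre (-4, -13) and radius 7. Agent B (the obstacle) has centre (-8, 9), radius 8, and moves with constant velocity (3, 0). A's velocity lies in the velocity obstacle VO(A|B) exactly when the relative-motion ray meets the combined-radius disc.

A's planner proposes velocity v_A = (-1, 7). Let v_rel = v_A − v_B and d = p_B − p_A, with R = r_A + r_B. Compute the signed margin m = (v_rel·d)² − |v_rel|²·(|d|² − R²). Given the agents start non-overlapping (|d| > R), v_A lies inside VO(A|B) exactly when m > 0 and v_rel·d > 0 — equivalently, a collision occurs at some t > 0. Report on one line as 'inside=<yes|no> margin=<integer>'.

d = (-4, 22),  |d|² = 500;  R = 7+8 = 15,  c = 500−15² = 275
v_rel = (-4, 7),  |v_rel|² = 65;  v_rel·d = (-4)·(-4) + (7)·(22) = 170
65·t² − 340·t + 275 = 0  ⇒  m = 170² − 65·275 = 11025
m = 11025 > 0,  v_rel·d = 170 > 0  ⇒  inside

inside=yes margin=11025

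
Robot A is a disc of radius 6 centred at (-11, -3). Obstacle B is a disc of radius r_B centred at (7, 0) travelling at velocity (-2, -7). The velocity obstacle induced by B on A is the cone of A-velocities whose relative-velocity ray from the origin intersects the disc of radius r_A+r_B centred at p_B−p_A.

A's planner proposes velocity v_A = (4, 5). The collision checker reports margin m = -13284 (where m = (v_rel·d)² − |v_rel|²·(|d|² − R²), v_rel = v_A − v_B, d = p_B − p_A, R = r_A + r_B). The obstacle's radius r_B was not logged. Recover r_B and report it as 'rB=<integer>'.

m = -13284
d = (18, 3);  v_rel = (6, 12),  |v_rel|² = 180
v_rel×d = (6)·(3) − (12)·(18) = -198
since m = R²·180 − (-198)²:  R² = (39204 + -13284) / 180 = 144
R = √144 = 12  ⇒  r_B = 12 − 6 = 6

rB=6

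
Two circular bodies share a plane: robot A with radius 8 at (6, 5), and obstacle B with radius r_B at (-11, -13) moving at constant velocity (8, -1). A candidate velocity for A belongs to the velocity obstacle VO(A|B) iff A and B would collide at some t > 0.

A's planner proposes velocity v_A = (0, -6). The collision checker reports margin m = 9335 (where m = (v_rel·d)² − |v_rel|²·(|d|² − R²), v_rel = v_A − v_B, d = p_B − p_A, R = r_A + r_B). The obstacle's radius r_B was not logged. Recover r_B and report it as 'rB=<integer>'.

m = 9335
d = (-17, -18);  v_rel = (-8, -5),  |v_rel|² = 89
v_rel×d = (-8)·(-18) − (-5)·(-17) = 59
since m = R²·89 − 59²:  R² = (3481 + 9335) / 89 = 144
R = √144 = 12  ⇒  r_B = 12 − 8 = 4

rB=4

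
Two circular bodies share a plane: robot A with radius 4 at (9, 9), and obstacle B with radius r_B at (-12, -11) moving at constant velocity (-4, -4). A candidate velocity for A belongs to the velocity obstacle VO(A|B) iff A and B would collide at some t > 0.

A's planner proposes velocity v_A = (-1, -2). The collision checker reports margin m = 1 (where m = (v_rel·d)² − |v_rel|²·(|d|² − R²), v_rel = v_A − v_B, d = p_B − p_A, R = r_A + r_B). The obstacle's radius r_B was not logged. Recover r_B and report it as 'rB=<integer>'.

m = 1
d = (-21, -20);  v_rel = (3, 2),  |v_rel|² = 13
v_rel×d = (3)·(-20) − (2)·(-21) = -18
since m = R²·13 − (-18)²:  R² = (324 + 1) / 13 = 25
R = √25 = 5  ⇒  r_B = 5 − 4 = 1

rB=1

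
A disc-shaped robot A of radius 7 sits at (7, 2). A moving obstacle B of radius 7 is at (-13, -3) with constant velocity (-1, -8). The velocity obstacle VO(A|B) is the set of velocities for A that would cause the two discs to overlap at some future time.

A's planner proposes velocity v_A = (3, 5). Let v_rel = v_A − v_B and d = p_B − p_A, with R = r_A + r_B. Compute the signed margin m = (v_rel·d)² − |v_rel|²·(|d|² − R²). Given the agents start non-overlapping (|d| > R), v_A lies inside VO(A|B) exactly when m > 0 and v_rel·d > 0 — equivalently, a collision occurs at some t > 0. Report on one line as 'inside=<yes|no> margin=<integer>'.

d = (-20, -5),  |d|² = 425;  R = 7+7 = 14,  c = 425−14² = 229
v_rel = (4, 13),  |v_rel|² = 185;  v_rel·d = (4)·(-20) + (13)·(-5) = -145
185·t² + 290·t + 229 = 0  ⇒  m = (-145)² − 185·229 = -21340
m = -21340 < 0,  v_rel·d = -145 < 0  ⇒  outside

inside=no margin=-21340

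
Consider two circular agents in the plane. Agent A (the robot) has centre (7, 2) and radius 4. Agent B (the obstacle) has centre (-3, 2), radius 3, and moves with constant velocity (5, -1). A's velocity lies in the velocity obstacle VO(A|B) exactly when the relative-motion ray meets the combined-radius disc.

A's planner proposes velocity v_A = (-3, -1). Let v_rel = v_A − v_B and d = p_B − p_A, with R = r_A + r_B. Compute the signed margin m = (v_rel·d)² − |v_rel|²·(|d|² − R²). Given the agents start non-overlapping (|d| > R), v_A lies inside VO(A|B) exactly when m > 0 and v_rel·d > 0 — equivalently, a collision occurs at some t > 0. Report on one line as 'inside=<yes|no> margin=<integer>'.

d = (-10, 0),  |d|² = 100;  R = 4+3 = 7,  c = 100−7² = 51
v_rel = (-8, 0),  |v_rel|² = 64;  v_rel·d = (-8)·(-10) + (0)·(0) = 80
64·t² − 160·t + 51 = 0  ⇒  m = 80² − 64·51 = 3136
m = 3136 > 0,  v_rel·d = 80 > 0  ⇒  inside

inside=yes margin=3136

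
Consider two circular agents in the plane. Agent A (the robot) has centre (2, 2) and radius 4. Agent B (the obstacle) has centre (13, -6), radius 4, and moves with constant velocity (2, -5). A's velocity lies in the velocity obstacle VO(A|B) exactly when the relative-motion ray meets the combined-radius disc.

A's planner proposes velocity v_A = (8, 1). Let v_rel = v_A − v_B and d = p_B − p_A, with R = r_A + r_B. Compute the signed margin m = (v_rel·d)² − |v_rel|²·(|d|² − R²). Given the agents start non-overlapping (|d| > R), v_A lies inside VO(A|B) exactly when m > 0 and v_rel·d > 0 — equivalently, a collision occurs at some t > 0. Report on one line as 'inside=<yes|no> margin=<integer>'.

d = (11, -8),  |d|² = 185;  R = 4+4 = 8,  c = 185−8² = 121
v_rel = (6, 6),  |v_rel|² = 72;  v_rel·d = (6)·(11) + (6)·(-8) = 18
72·t² − 36·t + 121 = 0  ⇒  m = 18² − 72·121 = -8388
m = -8388 < 0,  v_rel·d = 18 > 0  ⇒  outside

inside=no margin=-8388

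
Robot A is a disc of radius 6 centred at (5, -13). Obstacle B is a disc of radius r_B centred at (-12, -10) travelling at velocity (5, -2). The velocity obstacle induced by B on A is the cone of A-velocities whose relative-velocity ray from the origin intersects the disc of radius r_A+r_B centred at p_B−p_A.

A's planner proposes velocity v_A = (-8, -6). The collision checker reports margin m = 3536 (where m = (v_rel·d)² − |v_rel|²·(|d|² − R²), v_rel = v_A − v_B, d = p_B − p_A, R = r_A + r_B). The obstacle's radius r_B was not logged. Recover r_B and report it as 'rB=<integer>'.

m = 3536
d = (-17, 3);  v_rel = (-13, -4),  |v_rel|² = 185
v_rel×d = (-13)·(3) − (-4)·(-17) = -107
since m = R²·185 − (-107)²:  R² = (11449 + 3536) / 185 = 81
R = √81 = 9  ⇒  r_B = 9 − 6 = 3

rB=3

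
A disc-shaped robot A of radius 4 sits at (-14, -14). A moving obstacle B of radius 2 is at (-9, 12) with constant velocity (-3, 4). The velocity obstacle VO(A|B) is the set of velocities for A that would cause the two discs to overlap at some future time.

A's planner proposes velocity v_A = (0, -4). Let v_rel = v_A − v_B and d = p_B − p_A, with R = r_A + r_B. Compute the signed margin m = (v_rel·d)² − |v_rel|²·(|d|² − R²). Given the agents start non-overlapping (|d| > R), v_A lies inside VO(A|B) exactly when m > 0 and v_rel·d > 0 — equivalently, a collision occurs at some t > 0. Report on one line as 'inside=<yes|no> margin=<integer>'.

d = (5, 26),  |d|² = 701;  R = 4+2 = 6,  c = 701−6² = 665
v_rel = (3, -8),  |v_rel|² = 73;  v_rel·d = (3)·(5) + (-8)·(26) = -193
73·t² + 386·t + 665 = 0  ⇒  m = (-193)² − 73·665 = -11296
m = -11296 < 0,  v_rel·d = -193 < 0  ⇒  outside

inside=no margin=-11296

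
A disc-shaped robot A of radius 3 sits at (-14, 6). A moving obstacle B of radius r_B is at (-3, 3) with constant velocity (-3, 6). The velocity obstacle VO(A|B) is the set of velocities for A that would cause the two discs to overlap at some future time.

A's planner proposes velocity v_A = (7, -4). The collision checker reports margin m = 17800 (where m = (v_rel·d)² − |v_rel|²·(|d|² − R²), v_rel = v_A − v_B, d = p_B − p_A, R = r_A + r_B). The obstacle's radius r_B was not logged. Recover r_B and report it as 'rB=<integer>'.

m = 17800
d = (11, -3);  v_rel = (10, -10),  |v_rel|² = 200
v_rel×d = (10)·(-3) − (-10)·(11) = 80
since m = R²·200 − 80²:  R² = (6400 + 17800) / 200 = 121
R = √121 = 11  ⇒  r_B = 11 − 3 = 8

rB=8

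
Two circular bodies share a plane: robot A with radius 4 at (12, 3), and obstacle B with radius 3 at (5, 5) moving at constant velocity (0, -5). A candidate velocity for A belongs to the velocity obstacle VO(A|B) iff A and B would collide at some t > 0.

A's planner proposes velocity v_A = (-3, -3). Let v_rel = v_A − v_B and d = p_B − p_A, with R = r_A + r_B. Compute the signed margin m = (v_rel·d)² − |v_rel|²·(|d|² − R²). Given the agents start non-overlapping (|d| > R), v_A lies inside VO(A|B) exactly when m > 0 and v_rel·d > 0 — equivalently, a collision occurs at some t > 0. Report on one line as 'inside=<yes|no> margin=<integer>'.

d = (-7, 2),  |d|² = 53;  R = 4+3 = 7,  c = 53−7² = 4
v_rel = (-3, 2),  |v_rel|² = 13;  v_rel·d = (-3)·(-7) + (2)·(2) = 25
13·t² − 50·t + 4 = 0  ⇒  m = 25² − 13·4 = 573
m = 573 > 0,  v_rel·d = 25 > 0  ⇒  inside

inside=yes margin=573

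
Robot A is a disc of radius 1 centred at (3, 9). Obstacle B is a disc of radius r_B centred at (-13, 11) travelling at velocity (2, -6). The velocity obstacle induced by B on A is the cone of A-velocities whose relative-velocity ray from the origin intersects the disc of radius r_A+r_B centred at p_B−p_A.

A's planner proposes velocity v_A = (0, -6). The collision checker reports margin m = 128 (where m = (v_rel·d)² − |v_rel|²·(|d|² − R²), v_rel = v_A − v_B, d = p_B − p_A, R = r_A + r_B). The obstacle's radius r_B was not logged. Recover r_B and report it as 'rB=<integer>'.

m = 128
d = (-16, 2);  v_rel = (-2, 0),  |v_rel|² = 4
v_rel×d = (-2)·(2) − (0)·(-16) = -4
since m = R²·4 − (-4)²:  R² = (16 + 128) / 4 = 36
R = √36 = 6  ⇒  r_B = 6 − 1 = 5

rB=5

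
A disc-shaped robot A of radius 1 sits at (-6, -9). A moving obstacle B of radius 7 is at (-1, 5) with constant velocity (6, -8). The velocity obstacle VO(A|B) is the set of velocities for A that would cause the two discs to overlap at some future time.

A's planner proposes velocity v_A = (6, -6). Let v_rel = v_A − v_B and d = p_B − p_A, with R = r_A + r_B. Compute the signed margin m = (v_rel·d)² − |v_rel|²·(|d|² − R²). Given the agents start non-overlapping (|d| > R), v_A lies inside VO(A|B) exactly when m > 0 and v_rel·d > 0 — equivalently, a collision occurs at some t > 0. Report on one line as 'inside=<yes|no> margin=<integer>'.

d = (5, 14),  |d|² = 221;  R = 1+7 = 8,  c = 221−8² = 157
v_rel = (0, 2),  |v_rel|² = 4;  v_rel·d = (0)·(5) + (2)·(14) = 28
4·t² − 56·t + 157 = 0  ⇒  m = 28² − 4·157 = 156
m = 156 > 0,  v_rel·d = 28 > 0  ⇒  inside

inside=yes margin=156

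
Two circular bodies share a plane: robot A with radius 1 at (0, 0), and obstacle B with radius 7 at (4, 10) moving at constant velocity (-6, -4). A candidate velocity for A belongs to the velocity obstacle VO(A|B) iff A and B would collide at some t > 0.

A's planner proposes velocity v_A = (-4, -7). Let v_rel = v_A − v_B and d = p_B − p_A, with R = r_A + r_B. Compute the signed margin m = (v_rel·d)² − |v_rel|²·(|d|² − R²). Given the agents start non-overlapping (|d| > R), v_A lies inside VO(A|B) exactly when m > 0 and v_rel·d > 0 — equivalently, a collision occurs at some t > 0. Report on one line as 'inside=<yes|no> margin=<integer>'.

d = (4, 10),  |d|² = 116;  R = 1+7 = 8,  c = 116−8² = 52
v_rel = (2, -3),  |v_rel|² = 13;  v_rel·d = (2)·(4) + (-3)·(10) = -22
13·t² + 44·t + 52 = 0  ⇒  m = (-22)² − 13·52 = -192
m = -192 < 0,  v_rel·d = -22 < 0  ⇒  outside

inside=no margin=-192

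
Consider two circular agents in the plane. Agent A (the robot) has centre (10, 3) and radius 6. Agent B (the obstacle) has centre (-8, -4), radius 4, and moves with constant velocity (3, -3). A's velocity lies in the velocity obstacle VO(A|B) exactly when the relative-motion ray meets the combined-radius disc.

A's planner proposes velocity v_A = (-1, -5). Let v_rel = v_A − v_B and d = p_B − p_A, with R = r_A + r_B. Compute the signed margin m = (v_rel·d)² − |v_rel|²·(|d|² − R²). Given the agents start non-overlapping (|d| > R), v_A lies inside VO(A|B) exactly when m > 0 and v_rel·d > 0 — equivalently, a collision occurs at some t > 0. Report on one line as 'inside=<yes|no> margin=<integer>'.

d = (-18, -7),  |d|² = 373;  R = 6+4 = 10,  c = 373−10² = 273
v_rel = (-4, -2),  |v_rel|² = 20;  v_rel·d = (-4)·(-18) + (-2)·(-7) = 86
20·t² − 172·t + 273 = 0  ⇒  m = 86² − 20·273 = 1936
m = 1936 > 0,  v_rel·d = 86 > 0  ⇒  inside

inside=yes margin=1936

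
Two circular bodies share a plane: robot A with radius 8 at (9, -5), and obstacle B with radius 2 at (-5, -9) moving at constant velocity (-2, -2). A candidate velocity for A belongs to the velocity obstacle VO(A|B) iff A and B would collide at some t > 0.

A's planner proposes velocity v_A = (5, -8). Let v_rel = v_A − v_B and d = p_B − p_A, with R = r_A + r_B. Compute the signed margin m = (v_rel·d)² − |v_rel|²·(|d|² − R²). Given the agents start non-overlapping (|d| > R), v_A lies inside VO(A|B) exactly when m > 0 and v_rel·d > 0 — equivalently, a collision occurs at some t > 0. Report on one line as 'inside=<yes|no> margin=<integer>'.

d = (-14, -4),  |d|² = 212;  R = 8+2 = 10,  c = 212−10² = 112
v_rel = (7, -6),  |v_rel|² = 85;  v_rel·d = (7)·(-14) + (-6)·(-4) = -74
85·t² + 148·t + 112 = 0  ⇒  m = (-74)² − 85·112 = -4044
m = -4044 < 0,  v_rel·d = -74 < 0  ⇒  outside

inside=no margin=-4044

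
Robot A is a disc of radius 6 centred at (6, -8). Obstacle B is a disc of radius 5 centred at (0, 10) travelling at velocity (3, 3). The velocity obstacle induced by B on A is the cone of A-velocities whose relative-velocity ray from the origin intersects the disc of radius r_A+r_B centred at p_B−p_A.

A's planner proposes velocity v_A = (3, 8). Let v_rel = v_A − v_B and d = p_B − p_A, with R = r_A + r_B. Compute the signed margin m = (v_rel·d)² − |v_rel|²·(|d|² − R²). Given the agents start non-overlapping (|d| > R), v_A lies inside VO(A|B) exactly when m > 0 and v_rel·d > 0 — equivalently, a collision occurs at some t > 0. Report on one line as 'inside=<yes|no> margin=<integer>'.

d = (-6, 18),  |d|² = 360;  R = 6+5 = 11,  c = 360−11² = 239
v_rel = (0, 5),  |v_rel|² = 25;  v_rel·d = (0)·(-6) + (5)·(18) = 90
25·t² − 180·t + 239 = 0  ⇒  m = 90² − 25·239 = 2125
m = 2125 > 0,  v_rel·d = 90 > 0  ⇒  inside

inside=yes margin=2125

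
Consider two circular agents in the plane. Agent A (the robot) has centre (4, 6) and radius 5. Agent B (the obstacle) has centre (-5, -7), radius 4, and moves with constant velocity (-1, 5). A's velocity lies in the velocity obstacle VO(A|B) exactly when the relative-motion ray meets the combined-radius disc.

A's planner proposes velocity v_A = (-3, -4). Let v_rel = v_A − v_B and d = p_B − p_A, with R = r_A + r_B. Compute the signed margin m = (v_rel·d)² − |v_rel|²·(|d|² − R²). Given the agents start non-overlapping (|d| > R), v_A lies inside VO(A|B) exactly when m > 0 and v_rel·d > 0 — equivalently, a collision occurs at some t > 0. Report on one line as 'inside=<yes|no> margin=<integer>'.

d = (-9, -13),  |d|² = 250;  R = 5+4 = 9,  c = 250−9² = 169
v_rel = (-2, -9),  |v_rel|² = 85;  v_rel·d = (-2)·(-9) + (-9)·(-13) = 135
85·t² − 270·t + 169 = 0  ⇒  m = 135² − 85·169 = 3860
m = 3860 > 0,  v_rel·d = 135 > 0  ⇒  inside

inside=yes margin=3860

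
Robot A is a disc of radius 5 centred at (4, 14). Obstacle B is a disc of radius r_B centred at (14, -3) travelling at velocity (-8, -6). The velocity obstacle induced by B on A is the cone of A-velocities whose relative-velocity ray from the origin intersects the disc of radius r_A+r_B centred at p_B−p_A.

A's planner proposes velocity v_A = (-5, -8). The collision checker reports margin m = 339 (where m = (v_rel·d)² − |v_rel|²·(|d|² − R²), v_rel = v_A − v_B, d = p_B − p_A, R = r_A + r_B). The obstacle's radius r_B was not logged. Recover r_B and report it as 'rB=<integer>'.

m = 339
d = (10, -17);  v_rel = (3, -2),  |v_rel|² = 13
v_rel×d = (3)·(-17) − (-2)·(10) = -31
since m = R²·13 − (-31)²:  R² = (961 + 339) / 13 = 100
R = √100 = 10  ⇒  r_B = 10 − 5 = 5

rB=5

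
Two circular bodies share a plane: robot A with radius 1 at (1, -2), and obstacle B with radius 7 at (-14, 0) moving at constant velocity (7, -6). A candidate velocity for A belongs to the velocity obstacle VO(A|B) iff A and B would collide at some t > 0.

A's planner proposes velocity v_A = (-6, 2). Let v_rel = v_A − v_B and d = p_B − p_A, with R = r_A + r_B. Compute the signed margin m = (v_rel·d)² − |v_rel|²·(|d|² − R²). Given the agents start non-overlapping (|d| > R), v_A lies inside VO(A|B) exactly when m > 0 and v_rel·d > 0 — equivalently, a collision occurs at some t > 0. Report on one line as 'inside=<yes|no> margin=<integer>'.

d = (-15, 2),  |d|² = 229;  R = 1+7 = 8,  c = 229−8² = 165
v_rel = (-13, 8),  |v_rel|² = 233;  v_rel·d = (-13)·(-15) + (8)·(2) = 211
233·t² − 422·t + 165 = 0  ⇒  m = 211² − 233·165 = 6076
m = 6076 > 0,  v_rel·d = 211 > 0  ⇒  inside

inside=yes margin=6076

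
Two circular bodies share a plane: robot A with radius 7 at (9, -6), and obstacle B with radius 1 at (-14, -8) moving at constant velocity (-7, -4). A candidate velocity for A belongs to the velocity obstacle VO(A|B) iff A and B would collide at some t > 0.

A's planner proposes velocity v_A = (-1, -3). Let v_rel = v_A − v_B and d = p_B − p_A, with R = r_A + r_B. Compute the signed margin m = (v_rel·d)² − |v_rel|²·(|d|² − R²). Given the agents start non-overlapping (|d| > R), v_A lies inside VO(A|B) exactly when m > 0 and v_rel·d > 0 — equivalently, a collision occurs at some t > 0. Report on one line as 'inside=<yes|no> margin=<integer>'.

d = (-23, -2),  |d|² = 533;  R = 7+1 = 8,  c = 533−8² = 469
v_rel = (6, 1),  |v_rel|² = 37;  v_rel·d = (6)·(-23) + (1)·(-2) = -140
37·t² + 280·t + 469 = 0  ⇒  m = (-140)² − 37·469 = 2247
m = 2247 > 0,  v_rel·d = -140 < 0  ⇒  outside

inside=no margin=2247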